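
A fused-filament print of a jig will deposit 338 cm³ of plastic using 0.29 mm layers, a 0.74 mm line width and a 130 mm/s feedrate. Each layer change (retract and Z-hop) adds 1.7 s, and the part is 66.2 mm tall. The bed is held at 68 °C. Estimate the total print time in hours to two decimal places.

Extrusion cross-section: 0.29 × 0.74 → 0.2146 mm².
Total extruded path = 338000/0.2146 = 1575023.3 mm.
Print-move time = 1575023.3 / 130 = 12115.6 s.
Layers = ⌈66.2/0.29⌉ = 229.
Non-print overhead = 229 × 1.7 = 389.3 s.
Altogether 12115.6 + 389.3 = 12504.9 s, i.e. 3.47 hours.

3.47 hours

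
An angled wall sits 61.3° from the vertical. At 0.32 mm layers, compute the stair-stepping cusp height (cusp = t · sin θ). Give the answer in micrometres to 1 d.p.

sin(61.3°) = 0.8771, so cusp = 0.32 × 0.8771 = 0.280672 mm → 280.7 μm.

280.7 μm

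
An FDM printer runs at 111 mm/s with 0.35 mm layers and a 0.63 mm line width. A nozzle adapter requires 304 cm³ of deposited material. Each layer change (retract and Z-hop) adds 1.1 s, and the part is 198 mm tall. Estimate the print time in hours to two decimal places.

Bead cross-section = 0.35 × 0.63, so 0.2205 mm².
Toolpath length = 304 cm³ / 0.2205 mm² = 304000 / 0.2205 = 1378684.8 mm.
Extrusion time: 1378684.8 / 111 → 12420.6 s.
Number of layers: 198 / 0.35 → 566 (rounded up).
Z-hop total = 566 × 1.1 = 622.6 s.
Altogether 12420.6 + 622.6 = 13043.2 s, i.e. 3.62 hours.

3.62 hours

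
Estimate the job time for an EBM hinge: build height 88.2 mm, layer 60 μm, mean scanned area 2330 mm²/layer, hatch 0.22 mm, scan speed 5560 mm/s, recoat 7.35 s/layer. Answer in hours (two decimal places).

3.78 hours

Number of layers: 88.2 / 0.06 → 1470 (rounded up).
Scan path per layer = 2330 / 0.22 = 10590.9 mm.
Scan time per layer = 10590.9 / 5560 = 1.9048 s.
Per-layer time = 1.9048 + 7.35, so 9.2548 s.
Total: 1470 × 9.2548 s = 13604.556 s → 3.78 hours.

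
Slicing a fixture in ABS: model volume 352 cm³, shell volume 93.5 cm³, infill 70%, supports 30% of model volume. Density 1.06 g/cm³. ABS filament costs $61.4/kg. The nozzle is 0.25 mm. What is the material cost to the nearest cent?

Interior volume = 352 − 93.5, so 258.5 cm³.
Infill deposited = 0.70 × 258.5, so 180.95 cm³.
Support: 0.30 × 352 → 105.6 cm³.
Total printed volume = 93.5 + 180.95 + 105.6 = 380.05 cm³.
Mass: 380.05 × 1.06 → 402.853 g.
At $61.4/kg: 402.853/1000 × 61.4 = $24.74.

$24.74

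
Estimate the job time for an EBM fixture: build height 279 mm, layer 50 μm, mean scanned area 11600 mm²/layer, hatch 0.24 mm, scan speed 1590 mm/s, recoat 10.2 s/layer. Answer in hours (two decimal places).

Layer count = ceil(279 / 0.05) = 5580.
Per-layer scan distance = 11600 / 0.24 = 48333.3 mm.
Per-layer scan time: 48333.3 / 1590 → 30.3983 s.
Per-layer time: 30.3983 + 10.2 → 40.5983 s.
Total: 5580 × 40.5983 s = 226538.514 s → 62.93 hours.

62.93 hours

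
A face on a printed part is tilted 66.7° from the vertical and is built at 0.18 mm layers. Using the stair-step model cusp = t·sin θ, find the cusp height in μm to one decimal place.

h_c = t·sin θ = 0.18 × 0.9184 = 0.165312 mm (165.3 μm).

165.3 μm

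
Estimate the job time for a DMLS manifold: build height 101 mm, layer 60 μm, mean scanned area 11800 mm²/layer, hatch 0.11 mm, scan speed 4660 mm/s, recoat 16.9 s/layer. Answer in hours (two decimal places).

18.67 hours

Number of layers: 101 / 0.06 → 1684 (rounded up).
Hatch length per layer: 11800 / 0.11 → 107272.7 mm.
Scan time per layer = 107272.7 / 4660, so 23.0199 s.
Per-layer time = 23.0199 + 16.9, so 39.9199 s.
Build time = 1684 × 39.9199 = 67225.1116 s = 18.67 hours.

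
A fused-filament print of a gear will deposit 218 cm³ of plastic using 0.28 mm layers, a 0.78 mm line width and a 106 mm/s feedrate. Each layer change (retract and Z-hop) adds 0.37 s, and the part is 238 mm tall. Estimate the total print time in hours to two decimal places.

Line area = 0.28 × 0.78, so 0.2184 mm².
Total extruded path = 218000/0.2184 = 998168.5 mm.
Extrusion time: 998168.5 / 106 → 9416.7 s.
Number of layers: 238 / 0.28 → 850 (rounded up).
Non-print overhead = 850 × 0.37 = 314.5 s.
Total = 9416.7 + 314.5 = 9731.2 s = 2.70 hours.

2.70 hours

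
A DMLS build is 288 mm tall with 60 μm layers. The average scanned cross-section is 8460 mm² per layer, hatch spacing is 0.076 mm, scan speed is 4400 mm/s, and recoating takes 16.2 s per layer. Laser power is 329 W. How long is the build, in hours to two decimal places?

Number of layers: 288 / 0.06 → 4800 (rounded up).
Hatch length per layer = 8460 / 0.076, so 111315.8 mm.
Laser time per layer: 111315.8 / 4400 → 25.299 s.
Time per layer = 25.299 + 16.2, so 41.499 s.
Total: 4800 × 41.499 s = 199195.2 s → 55.33 hours.

55.33 hours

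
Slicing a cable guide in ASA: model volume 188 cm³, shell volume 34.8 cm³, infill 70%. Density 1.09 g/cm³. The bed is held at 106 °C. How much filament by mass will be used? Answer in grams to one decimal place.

154.8 g

Interior volume = 188 − 34.8 = 153.2 cm³.
Infill volume: 0.70 × 153.2 → 107.24 cm³.
Deposited volume: 34.8 + 107.24 → 142.04 cm³.
Mass: 142.04 × 1.09 → 154.8236 g.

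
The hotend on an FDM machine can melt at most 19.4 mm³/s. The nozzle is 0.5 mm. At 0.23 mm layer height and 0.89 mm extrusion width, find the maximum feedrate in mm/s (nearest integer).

95 mm/s

Bead cross-section = 0.23 × 0.89, so 0.2047 mm².
Max speed = 19.4 / 0.2047 = 94.77 ≈ 95 mm/s.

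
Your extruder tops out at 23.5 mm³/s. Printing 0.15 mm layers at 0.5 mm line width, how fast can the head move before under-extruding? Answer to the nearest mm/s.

Extrusion cross-section = 0.15 × 0.5, so 0.075 mm².
v_max = Q/A = 23.5/0.075 = 313.33 mm/s → 313 mm/s.

313 mm/s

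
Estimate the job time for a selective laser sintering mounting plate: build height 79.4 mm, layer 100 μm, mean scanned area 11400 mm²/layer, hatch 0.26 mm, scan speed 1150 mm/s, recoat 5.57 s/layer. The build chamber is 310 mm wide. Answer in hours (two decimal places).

9.64 hours

Layer count = ceil(79.4 / 0.1) = 794.
Scan path per layer = 11400 / 0.26 = 43846.2 mm.
Scan time per layer: 43846.2 / 1150 → 38.1271 s.
Layer cycle: 38.1271 + 5.57 → 43.6971 s.
794 layers × 43.6971 s/layer = 34695.4974 s, i.e. 9.64 hours.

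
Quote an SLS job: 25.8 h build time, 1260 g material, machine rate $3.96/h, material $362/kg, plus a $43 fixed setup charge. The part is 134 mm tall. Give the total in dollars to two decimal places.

Machine cost = 3.96 × 25.8 = $102.168.
Feedstock cost = 362 × 1260/1000 = $456.12.
Adding setup: 102.168 + 456.12 + 43 → 601.288 ≈ $601.29.

$601.29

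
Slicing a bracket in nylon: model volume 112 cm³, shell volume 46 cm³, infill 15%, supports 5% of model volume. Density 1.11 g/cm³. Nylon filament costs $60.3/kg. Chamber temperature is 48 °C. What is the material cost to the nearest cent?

Volume inside the shell = 112 − 46, so 66 cm³.
Deposited infill: 0.15 × 66 → 9.9 cm³.
Support: 0.05 × 112 → 5.6 cm³.
Total extruded = 46 + 9.9 + 5.6, so 61.5 cm³.
Mass = 61.5 × 1.11, so 68.265 g.
Cost = 68.265 g / 1000 × $60.3/kg = $4.12.

$4.12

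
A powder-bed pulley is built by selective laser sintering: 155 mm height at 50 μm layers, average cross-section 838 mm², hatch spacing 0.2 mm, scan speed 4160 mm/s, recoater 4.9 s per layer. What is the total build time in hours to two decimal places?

5.09 hours

Layer count = ceil(155 / 0.05) = 3100.
Hatch length per layer = 838 / 0.2, so 4190 mm.
Scan time per layer: 4190 / 4160 → 1.0072 s.
Time per layer = 1.0072 + 4.9, so 5.9072 s.
Build time = 3100 × 5.9072 = 18312.32 s = 5.09 hours.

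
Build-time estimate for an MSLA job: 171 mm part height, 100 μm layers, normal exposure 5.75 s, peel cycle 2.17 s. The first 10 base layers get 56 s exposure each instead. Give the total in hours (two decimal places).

Layer count = ceil(171 / 0.1) = 1710.
Burn-in layers = 10 × (56 + 2.17) = 581.7 s.
Regular layers = 1700 × (5.75 + 2.17) = 13464 s.
Total = 581.7 + 13464 = 14045.7 s = 3.90 hours.

3.90 hours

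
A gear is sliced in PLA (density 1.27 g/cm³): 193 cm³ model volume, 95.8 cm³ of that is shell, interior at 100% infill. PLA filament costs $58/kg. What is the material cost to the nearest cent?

Volume inside the shell: 193 − 95.8 → 97.2 cm³.
Infill deposited = 1.00 × 97.2, so 97.2 cm³.
Total printed volume = 95.8 + 97.2 = 193 cm³.
Mass = 193 × 1.27 = 245.11 g.
Cost = 245.11 g / 1000 × $58/kg = $14.22.

$14.22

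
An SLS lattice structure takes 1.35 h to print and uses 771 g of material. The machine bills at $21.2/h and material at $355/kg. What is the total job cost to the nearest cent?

Machine cost = 21.2 × 1.35, so $28.62.
Material charge = 355 × 771/1000 = $273.705.
Job cost: 28.62 + 273.705 = 302.325 ≈ $302.33.

$302.33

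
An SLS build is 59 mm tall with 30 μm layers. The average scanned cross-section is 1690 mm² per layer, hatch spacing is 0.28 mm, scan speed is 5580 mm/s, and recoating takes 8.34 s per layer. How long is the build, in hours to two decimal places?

Number of layers: 59 / 0.03 → 1967 (rounded up).
Scan path per layer: 1690 / 0.28 → 6035.7 mm.
Scan time per layer = 6035.7 / 5580, so 1.0817 s.
Time per layer = 1.0817 + 8.34 = 9.4217 s.
Build time = 1967 × 9.4217 = 18532.4839 s = 5.15 hours.

5.15 hours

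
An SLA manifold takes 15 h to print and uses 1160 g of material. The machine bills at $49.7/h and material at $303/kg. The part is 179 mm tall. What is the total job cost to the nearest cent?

$1096.98

Time charge = 49.7 × 15 = $745.50.
Material charge = 303 × 1160/1000 = $351.48.
Total = 745.50 + 351.48 = $1096.98.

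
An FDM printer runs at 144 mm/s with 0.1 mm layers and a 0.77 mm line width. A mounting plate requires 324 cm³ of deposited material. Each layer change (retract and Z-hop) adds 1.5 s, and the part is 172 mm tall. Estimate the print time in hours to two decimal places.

Bead cross-section: 0.1 × 0.77 → 0.077 mm².
Toolpath length = 324 cm³ / 0.077 mm² = 324000 / 0.077 = 4207792.2 mm.
Time extruding = 4207792.2 / 144, so 29220.8 s.
Layer count = ceil(172 / 0.1) = 1720.
Layer-change overhead = 1720 × 1.5 = 2580 s.
Total = 29220.8 + 2580 = 31800.8 s = 8.83 hours.

8.83 hours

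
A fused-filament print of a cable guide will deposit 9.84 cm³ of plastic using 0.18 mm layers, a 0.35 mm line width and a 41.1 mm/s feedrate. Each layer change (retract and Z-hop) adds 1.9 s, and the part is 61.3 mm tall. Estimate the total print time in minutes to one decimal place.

Line area = 0.18 × 0.35 = 0.063 mm².
Total extruded path = 9840/0.063 = 156190.5 mm.
Time extruding = 156190.5 / 41.1 = 3800.3 s.
Layers = ⌈61.3/0.18⌉ = 341.
Z-hop total: 341 × 1.9 → 647.9 s.
Altogether 3800.3 + 647.9 = 4448.2 s, i.e. 74.1 minutes.

74.1 minutes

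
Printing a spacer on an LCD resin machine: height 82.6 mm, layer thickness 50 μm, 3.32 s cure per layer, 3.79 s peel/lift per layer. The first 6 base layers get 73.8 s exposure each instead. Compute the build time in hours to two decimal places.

3.38 hours

Layers = ⌈82.6/0.05⌉ = 1652.
Base layers = 6 × (73.8 + 3.79), so 465.54 s.
Normal layers: 1646 × (3.32 + 3.79) → 11703.06 s.
Sum: 465.54 + 11703.06 = 12168.6 s → 3.38 hours.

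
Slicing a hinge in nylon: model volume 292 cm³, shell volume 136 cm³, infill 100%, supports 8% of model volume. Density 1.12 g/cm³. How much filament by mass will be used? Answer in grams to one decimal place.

Volume inside the shell: 292 − 136 → 156 cm³.
Infill deposited = 1.00 × 156 = 156 cm³.
Support = 0.08 × 292 = 23.36 cm³.
Total extruded: 136 + 156 + 23.36 → 315.36 cm³.
Mass = 315.36 × 1.12 = 353.2032 g.

353.2 g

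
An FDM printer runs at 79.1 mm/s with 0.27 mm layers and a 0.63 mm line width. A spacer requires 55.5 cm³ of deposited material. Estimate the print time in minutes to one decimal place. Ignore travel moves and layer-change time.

Line area = 0.27 × 0.63, so 0.1701 mm².
Toolpath length = 55.5 cm³ / 0.1701 mm² = 55500 / 0.1701 = 326278.7 mm.
Time extruding: 326278.7 / 79.1 → 4124.9 s.
Converting: 4124.9 s = 68.7 minutes.

68.7 minutes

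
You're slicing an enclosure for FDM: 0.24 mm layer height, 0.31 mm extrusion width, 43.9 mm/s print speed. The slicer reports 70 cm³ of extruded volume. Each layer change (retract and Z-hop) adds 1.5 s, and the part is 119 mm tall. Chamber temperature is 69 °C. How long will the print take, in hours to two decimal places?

Bead cross-section = 0.24 × 0.31, so 0.0744 mm².
Total extruded path = 70000/0.0744 = 940860.2 mm.
Time extruding = 940860.2 / 43.9, so 21431.9 s.
Layer count = ceil(119 / 0.24) = 496.
Non-print overhead = 496 × 1.5 = 744 s.
Total = 21431.9 + 744 = 22175.9 s = 6.16 hours.

6.16 hours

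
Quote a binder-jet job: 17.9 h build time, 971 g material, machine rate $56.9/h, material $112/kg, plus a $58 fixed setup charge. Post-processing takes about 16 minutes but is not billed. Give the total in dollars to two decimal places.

Time charge = 56.9 × 17.9, so $1018.51.
Material cost: 112 × 971/1000 → $108.752.
Adding setup: 1018.51 + 108.752 + 58 → 1185.262 ≈ $1185.26.

$1185.26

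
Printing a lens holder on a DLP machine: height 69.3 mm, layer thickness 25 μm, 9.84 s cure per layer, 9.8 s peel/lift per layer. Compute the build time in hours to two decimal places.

Layers = ⌈69.3/0.025⌉ = 2772.
Per-layer time: 9.84 + 9.8 → 19.64 s.
Build time: 2772 × 19.64 s = 54442.08 s, i.e. 15.12 hours.

15.12 hours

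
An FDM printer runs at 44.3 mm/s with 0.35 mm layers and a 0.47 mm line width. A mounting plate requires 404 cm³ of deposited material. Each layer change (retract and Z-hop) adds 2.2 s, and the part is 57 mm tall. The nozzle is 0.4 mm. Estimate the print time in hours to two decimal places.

Extrusion cross-section = 0.35 × 0.47, so 0.1645 mm².
Total extruded path = 404000/0.1645 = 2455927.1 mm.
Print-move time: 2455927.1 / 44.3 → 55438.5 s.
Number of layers: 57 / 0.35 → 163 (rounded up).
Z-hop total = 163 × 2.2 = 358.6 s.
Total = 55438.5 + 358.6 = 55797.1 s = 15.50 hours.

15.50 hours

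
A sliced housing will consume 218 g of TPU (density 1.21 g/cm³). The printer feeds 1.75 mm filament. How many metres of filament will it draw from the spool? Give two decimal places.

74.90 m

Volume = 218 g / 1.21 g·cm⁻³ = 180.1653 cm³ = 180165.3 mm³.
Filament cross-section = π × (1.75/2)² = 2.4053 mm².
L = V/A = 180165.3/2.4053 = 74903.46 mm → 74.90 m.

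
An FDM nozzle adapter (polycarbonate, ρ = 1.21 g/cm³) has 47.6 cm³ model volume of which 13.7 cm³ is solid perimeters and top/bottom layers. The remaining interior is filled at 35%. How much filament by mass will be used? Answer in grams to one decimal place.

Interior volume: 47.6 − 13.7 → 33.9 cm³.
Infill deposited = 0.35 × 33.9 = 11.865 cm³.
Total printed volume = 13.7 + 11.865 = 25.565 cm³.
Mass = 25.565 × 1.21 = 30.93365 g.

30.9 g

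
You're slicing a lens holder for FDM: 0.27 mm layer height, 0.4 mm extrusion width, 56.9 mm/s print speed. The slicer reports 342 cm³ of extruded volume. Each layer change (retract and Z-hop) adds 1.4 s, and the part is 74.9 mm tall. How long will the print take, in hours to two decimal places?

15.57 hours

Bead cross-section = 0.27 × 0.4 = 0.108 mm².
Toolpath length = 342 cm³ / 0.108 mm² = 342000 / 0.108 = 3166666.7 mm.
Extrusion time: 3166666.7 / 56.9 → 55653.2 s.
Layer count = ceil(74.9 / 0.27) = 278.
Layer-change overhead = 278 × 1.4 = 389.2 s.
Total = 55653.2 + 389.2 = 56042.4 s = 15.57 hours.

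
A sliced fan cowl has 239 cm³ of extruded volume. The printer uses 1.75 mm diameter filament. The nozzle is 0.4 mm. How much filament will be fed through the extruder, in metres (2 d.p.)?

Filament cross-section = π × (1.75/2)² = 2.4053 mm².
Length = 239 cm³ / 2.4053 mm² = 239000 / 2.4053 = 99363.9 mm = 99.36 m.

99.36 m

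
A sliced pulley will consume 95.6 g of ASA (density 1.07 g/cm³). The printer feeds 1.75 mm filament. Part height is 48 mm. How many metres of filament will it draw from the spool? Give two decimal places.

Extruded volume: 95.6/1.07 = 89.3458 cm³ (89345.8 mm³).
A = π r² = π × 0.875² = 2.4053 mm².
Length = 89345.8 / 2.4053 = 37145.39 mm = 37.15 m.

37.15 m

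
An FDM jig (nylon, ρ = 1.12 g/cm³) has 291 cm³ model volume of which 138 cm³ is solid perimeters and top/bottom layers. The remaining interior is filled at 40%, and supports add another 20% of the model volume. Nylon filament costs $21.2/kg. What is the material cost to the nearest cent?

Interior volume = 291 − 138 = 153 cm³.
Infill volume = 0.40 × 153 = 61.2 cm³.
Support = 0.20 × 291 = 58.2 cm³.
Deposited volume = 138 + 61.2 + 58.2 = 257.4 cm³.
Mass = 257.4 × 1.12 = 288.288 g.
Cost = 288.288 g / 1000 × $21.2/kg = $6.11.

$6.11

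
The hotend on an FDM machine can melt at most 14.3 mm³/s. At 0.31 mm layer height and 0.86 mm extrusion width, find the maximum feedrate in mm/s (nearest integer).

Bead cross-section: 0.31 × 0.86 → 0.2666 mm².
Max speed = 14.3 / 0.2666 = 53.64 ≈ 54 mm/s.

54 mm/s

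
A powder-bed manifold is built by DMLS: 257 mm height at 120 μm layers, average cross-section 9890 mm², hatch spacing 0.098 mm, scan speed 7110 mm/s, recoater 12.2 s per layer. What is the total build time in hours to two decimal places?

Layer count = ceil(257 / 0.12) = 2142.
Hatch length per layer = 9890 / 0.098 = 100918.4 mm.
Laser time per layer = 100918.4 / 7110, so 14.1939 s.
Per-layer time = 14.1939 + 12.2 = 26.3939 s.
Total: 2142 × 26.3939 s = 56535.7338 s → 15.70 hours.

15.70 hours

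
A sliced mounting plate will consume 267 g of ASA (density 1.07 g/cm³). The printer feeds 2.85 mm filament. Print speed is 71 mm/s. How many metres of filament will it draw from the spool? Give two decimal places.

39.12 m

Volume = 267 g / 1.07 g·cm⁻³ = 249.5327 cm³ = 249532.7 mm³.
Cross-section of 2.85 mm filament: π·(2.85/2)² = 6.3794 mm².
Length = 249532.7 / 6.3794 = 39115.39 mm = 39.12 m.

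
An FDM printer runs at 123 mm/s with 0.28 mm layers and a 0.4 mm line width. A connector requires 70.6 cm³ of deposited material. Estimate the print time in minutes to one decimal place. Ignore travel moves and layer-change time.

85.4 minutes

Bead cross-section = 0.28 × 0.4 = 0.112 mm².
Total extruded path = 70600/0.112 = 630357.1 mm.
Extrusion time = 630357.1 / 123, so 5124.9 s.
That's 5124.9 s → 85.4 minutes.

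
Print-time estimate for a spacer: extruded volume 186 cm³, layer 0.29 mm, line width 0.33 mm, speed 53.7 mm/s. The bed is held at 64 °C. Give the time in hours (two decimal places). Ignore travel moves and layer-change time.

Bead cross-section = 0.29 × 0.33, so 0.0957 mm².
Toolpath length = 186 cm³ / 0.0957 mm² = 186000 / 0.0957 = 1943573.7 mm.
Extrusion time: 1943573.7 / 53.7 → 36193.2 s.
That's 36193.2 s → 10.05 hours.

10.05 hours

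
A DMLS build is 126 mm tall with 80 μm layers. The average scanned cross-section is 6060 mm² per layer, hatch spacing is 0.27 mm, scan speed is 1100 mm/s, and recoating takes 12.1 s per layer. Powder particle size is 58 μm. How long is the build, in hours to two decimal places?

14.22 hours

Layer count = ceil(126 / 0.08) = 1575.
Hatch length per layer = 6060 / 0.27, so 22444.4 mm.
Per-layer scan time = 22444.4 / 1100 = 20.404 s.
Per-layer time: 20.404 + 12.1 → 32.504 s.
1575 layers × 32.504 s/layer = 51193.8 s, i.e. 14.22 hours.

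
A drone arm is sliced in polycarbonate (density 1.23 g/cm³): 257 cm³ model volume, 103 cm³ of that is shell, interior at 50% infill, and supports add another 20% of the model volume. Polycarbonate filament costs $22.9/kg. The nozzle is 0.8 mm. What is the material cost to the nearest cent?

$6.52

Volume inside the shell = 257 − 103 = 154 cm³.
Infill deposited: 0.50 × 154 → 77 cm³.
Support = 0.20 × 257 = 51.4 cm³.
Deposited volume = 103 + 77 + 51.4, so 231.4 cm³.
Mass = 231.4 × 1.23, so 284.622 g.
At $22.9/kg: 284.622/1000 × 22.9 = $6.52.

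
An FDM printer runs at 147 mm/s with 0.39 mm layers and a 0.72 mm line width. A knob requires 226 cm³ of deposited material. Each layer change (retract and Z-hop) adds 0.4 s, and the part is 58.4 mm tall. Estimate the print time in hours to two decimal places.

1.54 hours

Bead cross-section: 0.39 × 0.72 → 0.2808 mm².
Toolpath length = 226 cm³ / 0.2808 mm² = 226000 / 0.2808 = 804843.3 mm.
Extrusion time = 804843.3 / 147 = 5475.1 s.
Layer count = ceil(58.4 / 0.39) = 150.
Non-print overhead = 150 × 0.4 = 60 s.
Altogether 5475.1 + 60 = 5535.1 s, i.e. 1.54 hours.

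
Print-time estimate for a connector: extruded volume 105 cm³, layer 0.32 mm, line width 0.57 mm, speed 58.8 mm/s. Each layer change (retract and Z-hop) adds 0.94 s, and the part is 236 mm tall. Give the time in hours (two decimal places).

Bead cross-section = 0.32 × 0.57 = 0.1824 mm².
Path length: 105000 mm³ / 0.1824 mm² → 575657.9 mm.
Print-move time: 575657.9 / 58.8 → 9790.1 s.
Layers = ⌈236/0.32⌉ = 738.
Non-print overhead = 738 × 0.94, so 693.72 s.
Total = 9790.1 + 693.72 = 10483.82 s = 2.91 hours.

2.91 hours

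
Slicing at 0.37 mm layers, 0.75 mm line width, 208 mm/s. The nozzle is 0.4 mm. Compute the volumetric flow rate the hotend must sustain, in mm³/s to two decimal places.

57.72

A: 0.37 × 0.75 → 0.2775 mm².
Q = v·A = 208 × 0.2775 = 57.72 mm³/s.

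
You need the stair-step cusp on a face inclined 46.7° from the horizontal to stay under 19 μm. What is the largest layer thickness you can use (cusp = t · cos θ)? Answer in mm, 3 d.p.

0.028 mm

t = h_c / cos θ = 0.019 / 0.6858 = 0.028 mm.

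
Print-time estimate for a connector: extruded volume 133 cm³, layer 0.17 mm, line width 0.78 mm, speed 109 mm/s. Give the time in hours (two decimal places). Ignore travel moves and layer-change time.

2.56 hours

Bead cross-section = 0.17 × 0.78 = 0.1326 mm².
Path length: 133000 mm³ / 0.1326 mm² → 1003016.6 mm.
Time extruding: 1003016.6 / 109 → 9202 s.
9202 s = 2.56 hours.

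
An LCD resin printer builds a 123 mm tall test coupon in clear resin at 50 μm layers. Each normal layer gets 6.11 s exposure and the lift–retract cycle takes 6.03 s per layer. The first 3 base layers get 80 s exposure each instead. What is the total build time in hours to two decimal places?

8.36 hours

Layer count = ceil(123 / 0.05) = 2460.
Base layers = 3 × (80 + 6.03) = 258.09 s.
Regular layers = 2457 × (6.11 + 6.03) = 29827.98 s.
Sum: 258.09 + 29827.98 = 30086.07 s → 8.36 hours.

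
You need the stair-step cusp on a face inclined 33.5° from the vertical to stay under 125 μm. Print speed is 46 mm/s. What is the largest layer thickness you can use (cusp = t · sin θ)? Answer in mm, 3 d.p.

0.226 mm

Layer height = cusp / sin(33.5°) = 0.125 / 0.5519 = 0.226 mm.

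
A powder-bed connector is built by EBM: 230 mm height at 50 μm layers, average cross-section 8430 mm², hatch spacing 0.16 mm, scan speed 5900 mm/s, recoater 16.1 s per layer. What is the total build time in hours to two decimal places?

Layer count = ceil(230 / 0.05) = 4600.
Scan path per layer: 8430 / 0.16 → 52687.5 mm.
Per-layer scan time = 52687.5 / 5900, so 8.9301 s.
Layer cycle = 8.9301 + 16.1 = 25.0301 s.
4600 layers × 25.0301 s/layer = 115138.46 s, i.e. 31.98 hours.

31.98 hours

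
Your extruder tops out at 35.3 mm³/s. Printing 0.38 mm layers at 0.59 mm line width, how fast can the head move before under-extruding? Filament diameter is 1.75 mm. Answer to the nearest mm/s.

A = 0.38 × 0.59 = 0.2242 mm².
v_max = Q/A = 35.3/0.2242 = 157.45 mm/s → 157 mm/s.

157 mm/s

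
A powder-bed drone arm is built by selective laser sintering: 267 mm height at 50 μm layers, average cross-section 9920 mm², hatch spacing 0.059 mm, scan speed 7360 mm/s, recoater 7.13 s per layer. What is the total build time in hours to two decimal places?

Number of layers: 267 / 0.05 → 5340 (rounded up).
Hatch length per layer: 9920 / 0.059 → 168135.6 mm.
Per-layer scan time: 168135.6 / 7360 → 22.8445 s.
Layer cycle = 22.8445 + 7.13 = 29.9745 s.
5340 layers × 29.9745 s/layer = 160063.83 s, i.e. 44.46 hours.

44.46 hours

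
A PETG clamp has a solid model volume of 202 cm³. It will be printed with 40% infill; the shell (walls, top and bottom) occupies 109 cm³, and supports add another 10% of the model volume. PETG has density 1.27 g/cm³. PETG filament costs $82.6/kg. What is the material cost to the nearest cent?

Volume inside the shell: 202 − 109 → 93 cm³.
Infill volume: 0.40 × 93 → 37.2 cm³.
Support = 0.10 × 202 = 20.2 cm³.
Total extruded = 109 + 37.2 + 20.2, so 166.4 cm³.
Mass: 166.4 × 1.27 → 211.328 g.
At $82.6/kg: 211.328/1000 × 82.6 = $17.46.

$17.46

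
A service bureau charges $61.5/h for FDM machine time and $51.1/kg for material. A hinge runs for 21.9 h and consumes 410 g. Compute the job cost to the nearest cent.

Machine cost = 61.5 × 21.9 = $1346.85.
Material charge = 51.1 × 410/1000 = $20.951.
Total = 1346.85 + 20.951 = 1367.801 ≈ $1367.80.

$1367.80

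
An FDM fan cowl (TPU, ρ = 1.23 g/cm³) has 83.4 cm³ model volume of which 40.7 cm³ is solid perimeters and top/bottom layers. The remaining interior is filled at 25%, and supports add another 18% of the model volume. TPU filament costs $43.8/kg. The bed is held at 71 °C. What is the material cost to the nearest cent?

$3.58

Interior volume: 83.4 − 40.7 → 42.7 cm³.
Infill volume: 0.25 × 42.7 → 10.675 cm³.
Support = 0.18 × 83.4 = 15.012 cm³.
Total printed volume = 40.7 + 10.675 + 15.012 = 66.387 cm³.
Mass: 66.387 × 1.23 → 81.65601 g.
Cost = 81.65601 g / 1000 × $43.8/kg = $3.58.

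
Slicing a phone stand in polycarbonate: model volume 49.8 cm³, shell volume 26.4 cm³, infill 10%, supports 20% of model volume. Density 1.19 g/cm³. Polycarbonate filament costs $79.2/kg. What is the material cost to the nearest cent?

$3.65

Infill region: 49.8 − 26.4 → 23.4 cm³.
Deposited infill = 0.10 × 23.4 = 2.34 cm³.
Support = 0.20 × 49.8 = 9.96 cm³.
Total extruded: 26.4 + 2.34 + 9.96 → 38.7 cm³.
Mass = 38.7 × 1.19 = 46.053 g.
At $79.2/kg: 46.053/1000 × 79.2 = $3.65.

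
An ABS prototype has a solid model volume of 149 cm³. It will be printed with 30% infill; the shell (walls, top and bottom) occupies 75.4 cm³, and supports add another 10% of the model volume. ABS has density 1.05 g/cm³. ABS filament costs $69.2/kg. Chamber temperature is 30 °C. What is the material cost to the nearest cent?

Volume inside the shell: 149 − 75.4 → 73.6 cm³.
Deposited infill: 0.30 × 73.6 → 22.08 cm³.
Support = 0.10 × 149 = 14.9 cm³.
Total extruded = 75.4 + 22.08 + 14.9, so 112.38 cm³.
Mass: 112.38 × 1.05 → 117.999 g.
At $69.2/kg: 117.999/1000 × 69.2 = $8.17.

$8.17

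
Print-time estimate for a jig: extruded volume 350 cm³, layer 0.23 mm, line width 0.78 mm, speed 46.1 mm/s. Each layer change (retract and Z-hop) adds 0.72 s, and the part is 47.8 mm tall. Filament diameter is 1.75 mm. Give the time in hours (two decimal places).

Bead cross-section: 0.23 × 0.78 → 0.1794 mm².
Total extruded path = 350000/0.1794 = 1950947.6 mm.
Print-move time = 1950947.6 / 46.1 = 42319.9 s.
Layer count = ceil(47.8 / 0.23) = 208.
Z-hop total: 208 × 0.72 → 149.76 s.
Altogether 42319.9 + 149.76 = 42469.66 s, i.e. 11.80 hours.

11.80 hours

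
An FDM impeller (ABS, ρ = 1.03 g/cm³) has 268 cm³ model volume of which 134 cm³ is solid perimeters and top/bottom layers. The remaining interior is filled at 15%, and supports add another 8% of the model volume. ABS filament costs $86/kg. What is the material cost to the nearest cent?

$15.55

Interior volume = 268 − 134 = 134 cm³.
Infill volume: 0.15 × 134 → 20.1 cm³.
Support = 0.08 × 268 = 21.44 cm³.
Total printed volume: 134 + 20.1 + 21.44 → 175.54 cm³.
Mass: 175.54 × 1.03 → 180.8062 g.
Cost = 180.8062 g / 1000 × $86/kg = $15.55.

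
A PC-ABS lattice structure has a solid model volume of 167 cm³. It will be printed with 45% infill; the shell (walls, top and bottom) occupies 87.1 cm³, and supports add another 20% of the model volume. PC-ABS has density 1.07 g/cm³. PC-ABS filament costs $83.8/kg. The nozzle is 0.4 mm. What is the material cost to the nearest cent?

$14.03

Volume inside the shell = 167 − 87.1, so 79.9 cm³.
Infill volume = 0.45 × 79.9 = 35.955 cm³.
Support = 0.20 × 167, so 33.4 cm³.
Deposited volume = 87.1 + 35.955 + 33.4 = 156.455 cm³.
Mass = 156.455 × 1.07, so 167.40685 g.
At $83.8/kg: 167.40685/1000 × 83.8 = $14.03.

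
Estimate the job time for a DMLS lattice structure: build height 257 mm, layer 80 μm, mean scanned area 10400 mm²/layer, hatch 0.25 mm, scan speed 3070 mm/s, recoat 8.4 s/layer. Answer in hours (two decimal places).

19.59 hours

Layer count = ceil(257 / 0.08) = 3213.
Scan path per layer = 10400 / 0.25, so 41600 mm.
Laser time per layer = 41600 / 3070, so 13.5505 s.
Time per layer = 13.5505 + 8.4, so 21.9505 s.
3213 layers × 21.9505 s/layer = 70526.9565 s, i.e. 19.59 hours.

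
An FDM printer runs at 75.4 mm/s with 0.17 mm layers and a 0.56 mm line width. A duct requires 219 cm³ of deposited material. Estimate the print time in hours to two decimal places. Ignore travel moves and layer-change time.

Extrusion cross-section = 0.17 × 0.56 = 0.0952 mm².
Path length: 219000 mm³ / 0.0952 mm² → 2300420.2 mm.
Print-move time = 2300420.2 / 75.4, so 30509.6 s.
30509.6 s = 8.47 hours.

8.47 hours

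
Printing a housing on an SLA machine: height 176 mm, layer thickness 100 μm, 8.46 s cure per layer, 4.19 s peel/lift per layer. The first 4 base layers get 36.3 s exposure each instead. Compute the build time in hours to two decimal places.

6.22 hours

Layers = ⌈176/0.1⌉ = 1760.
Base layers: 4 × (36.3 + 4.19) → 161.96 s.
Normal layers = 1756 × (8.46 + 4.19), so 22213.4 s.
Sum: 161.96 + 22213.4 = 22375.36 s → 6.22 hours.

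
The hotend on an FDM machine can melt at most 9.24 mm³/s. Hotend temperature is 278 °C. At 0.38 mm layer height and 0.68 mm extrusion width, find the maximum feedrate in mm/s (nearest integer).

36 mm/s

Extrusion cross-section: 0.38 × 0.68 → 0.2584 mm².
Max speed = 9.24 / 0.2584 = 35.76 ≈ 36 mm/s.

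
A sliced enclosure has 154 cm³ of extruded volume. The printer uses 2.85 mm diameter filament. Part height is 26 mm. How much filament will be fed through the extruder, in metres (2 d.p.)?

24.14 m

Cross-section of 2.85 mm filament: π·(2.85/2)² = 6.3794 mm².
Length = 154 cm³ / 6.3794 mm² = 154000 / 6.3794 = 24140.2 mm = 24.14 m.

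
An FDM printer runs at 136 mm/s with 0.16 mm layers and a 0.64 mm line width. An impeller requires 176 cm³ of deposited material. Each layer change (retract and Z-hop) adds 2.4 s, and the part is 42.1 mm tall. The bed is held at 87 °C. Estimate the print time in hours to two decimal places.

Line area: 0.16 × 0.64 → 0.1024 mm².
Path length: 176000 mm³ / 0.1024 mm² → 1718750 mm.
Time extruding: 1718750 / 136 → 12637.9 s.
Layer count = ceil(42.1 / 0.16) = 264.
Z-hop total: 264 × 2.4 → 633.6 s.
Altogether 12637.9 + 633.6 = 13271.5 s, i.e. 3.69 hours.

3.69 hours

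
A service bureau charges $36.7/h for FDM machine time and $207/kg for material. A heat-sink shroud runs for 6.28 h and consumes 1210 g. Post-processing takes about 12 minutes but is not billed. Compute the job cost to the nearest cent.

$480.95

Time charge: 36.7 × 6.28 → $230.476.
Material cost: 207 × 1210/1000 → $250.47.
Total = 230.476 + 250.47 = 480.946 ≈ $480.95.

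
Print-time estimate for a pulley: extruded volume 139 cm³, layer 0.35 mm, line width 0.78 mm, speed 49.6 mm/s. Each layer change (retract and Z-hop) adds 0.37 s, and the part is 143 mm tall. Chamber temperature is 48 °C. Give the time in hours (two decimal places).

Extrusion cross-section = 0.35 × 0.78, so 0.273 mm².
Path length: 139000 mm³ / 0.273 mm² → 509157.5 mm.
Print-move time: 509157.5 / 49.6 → 10265.3 s.
Layers = ⌈143/0.35⌉ = 409.
Non-print overhead: 409 × 0.37 → 151.33 s.
Total = 10265.3 + 151.33 = 10416.63 s = 2.89 hours.

2.89 hours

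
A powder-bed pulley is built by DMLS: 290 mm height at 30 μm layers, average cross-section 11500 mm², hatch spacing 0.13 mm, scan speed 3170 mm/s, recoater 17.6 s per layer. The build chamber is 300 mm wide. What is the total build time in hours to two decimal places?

Layer count = ceil(290 / 0.03) = 9667.
Scan path per layer = 11500 / 0.13, so 88461.5 mm.
Per-layer scan time: 88461.5 / 3170 → 27.9058 s.
Time per layer: 27.9058 + 17.6 → 45.5058 s.
Build time = 9667 × 45.5058 = 439904.5686 s = 122.20 hours.

122.20 hours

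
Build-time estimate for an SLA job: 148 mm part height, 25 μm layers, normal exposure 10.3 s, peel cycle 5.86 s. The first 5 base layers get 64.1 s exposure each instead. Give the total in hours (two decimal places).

26.65 hours

Number of layers: 148 / 0.025 → 5920 (rounded up).
Burn-in layers = 5 × (64.1 + 5.86) = 349.8 s.
Remaining layers: 5915 × (10.3 + 5.86) → 95586.4 s.
Sum: 349.8 + 95586.4 = 95936.2 s → 26.65 hours.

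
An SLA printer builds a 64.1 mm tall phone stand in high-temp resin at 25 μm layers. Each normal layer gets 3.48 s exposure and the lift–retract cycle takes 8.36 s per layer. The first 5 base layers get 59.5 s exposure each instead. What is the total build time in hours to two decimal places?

Layer count = ceil(64.1 / 0.025) = 2564.
Bottom layers: 5 × (59.5 + 8.36) → 339.3 s.
Remaining layers: 2559 × (3.48 + 8.36) → 30298.56 s.
Sum: 339.3 + 30298.56 = 30637.86 s → 8.51 hours.

8.51 hours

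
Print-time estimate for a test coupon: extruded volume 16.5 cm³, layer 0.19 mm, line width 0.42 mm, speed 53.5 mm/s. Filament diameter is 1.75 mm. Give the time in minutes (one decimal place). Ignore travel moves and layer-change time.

64.4 minutes

Bead cross-section: 0.19 × 0.42 → 0.0798 mm².
Total extruded path = 16500/0.0798 = 206766.9 mm.
Extrusion time: 206766.9 / 53.5 → 3864.8 s.
3864.8 s = 64.4 minutes.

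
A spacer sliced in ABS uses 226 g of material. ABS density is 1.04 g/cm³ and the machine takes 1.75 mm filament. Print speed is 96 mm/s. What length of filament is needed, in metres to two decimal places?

90.35 m

Volume = 226 g / 1.04 g·cm⁻³ = 217.3077 cm³ = 217307.7 mm³.
Cross-section of 1.75 mm filament: π·(1.75/2)² = 2.4053 mm².
Length = 217307.7 / 2.4053 = 90345.36 mm = 90.35 m.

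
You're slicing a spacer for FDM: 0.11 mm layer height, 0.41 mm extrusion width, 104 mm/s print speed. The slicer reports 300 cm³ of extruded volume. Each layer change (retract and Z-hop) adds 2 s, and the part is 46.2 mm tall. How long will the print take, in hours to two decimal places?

Line area = 0.11 × 0.41 = 0.0451 mm².
Total extruded path = 300000/0.0451 = 6651884.7 mm.
Time extruding = 6651884.7 / 104, so 63960.4 s.
Layer count = ceil(46.2 / 0.11) = 420.
Z-hop total: 420 × 2 → 840 s.
Total = 63960.4 + 840 = 64800.4 s = 18.00 hours.

18.00 hours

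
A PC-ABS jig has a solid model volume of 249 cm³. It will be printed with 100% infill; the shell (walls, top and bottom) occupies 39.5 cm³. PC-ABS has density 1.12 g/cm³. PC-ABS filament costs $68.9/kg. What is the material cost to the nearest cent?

$19.21

Infill region = 249 − 39.5, so 209.5 cm³.
Infill volume = 1.00 × 209.5, so 209.5 cm³.
Total printed volume: 39.5 + 209.5 → 249 cm³.
Mass = 249 × 1.12 = 278.88 g.
At $68.9/kg: 278.88/1000 × 68.9 = $19.21.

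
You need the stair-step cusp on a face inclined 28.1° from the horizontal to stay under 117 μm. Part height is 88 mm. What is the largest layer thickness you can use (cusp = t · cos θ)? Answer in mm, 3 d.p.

cos(28.1°) = 0.8821; t_max = 0.117/0.8821 = 0.133 mm.

0.133 mm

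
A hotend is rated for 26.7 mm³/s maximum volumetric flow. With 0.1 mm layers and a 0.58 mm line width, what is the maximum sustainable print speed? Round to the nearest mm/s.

460 mm/s

Bead cross-section = 0.1 × 0.58, so 0.058 mm².
v_max = Q/A = 26.7/0.058 = 460.34 mm/s → 460 mm/s.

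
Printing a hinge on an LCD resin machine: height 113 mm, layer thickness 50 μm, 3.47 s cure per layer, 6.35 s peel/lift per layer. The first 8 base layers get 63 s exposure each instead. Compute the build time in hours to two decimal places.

Layers = ⌈113/0.05⌉ = 2260.
Bottom layers = 8 × (63 + 6.35) = 554.8 s.
Normal layers = 2252 × (3.47 + 6.35), so 22114.64 s.
Total = 554.8 + 22114.64 = 22669.44 s = 6.30 hours.

6.30 hours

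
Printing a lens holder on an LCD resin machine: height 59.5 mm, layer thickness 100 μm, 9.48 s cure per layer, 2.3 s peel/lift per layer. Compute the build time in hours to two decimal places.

1.95 hours

Layers = ⌈59.5/0.1⌉ = 595.
Each layer takes = 9.48 + 2.3, so 11.78 s.
Build time: 595 × 11.78 s = 7009.1 s, i.e. 1.95 hours.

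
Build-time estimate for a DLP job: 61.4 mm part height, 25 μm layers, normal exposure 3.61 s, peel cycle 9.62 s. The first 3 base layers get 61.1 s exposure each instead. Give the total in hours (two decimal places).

9.07 hours

Number of layers: 61.4 / 0.025 → 2456 (rounded up).
Burn-in layers = 3 × (61.1 + 9.62) = 212.16 s.
Remaining layers: 2453 × (3.61 + 9.62) → 32453.19 s.
Sum: 212.16 + 32453.19 = 32665.35 s → 9.07 hours.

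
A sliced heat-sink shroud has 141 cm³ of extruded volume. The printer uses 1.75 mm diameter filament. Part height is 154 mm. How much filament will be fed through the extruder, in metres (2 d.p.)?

A = π r² = π × 0.875² = 2.4053 mm².
Length = 141 cm³ / 2.4053 mm² = 141000 / 2.4053 = 58620.55 mm = 58.62 m.

58.62 m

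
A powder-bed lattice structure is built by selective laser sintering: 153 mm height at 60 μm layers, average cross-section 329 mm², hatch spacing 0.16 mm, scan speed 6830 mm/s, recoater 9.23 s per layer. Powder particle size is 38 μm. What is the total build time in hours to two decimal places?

6.75 hours

Layers = ⌈153/0.06⌉ = 2550.
Hatch length per layer = 329 / 0.16, so 2056.3 mm.
Scan time per layer: 2056.3 / 6830 → 0.3011 s.
Time per layer: 0.3011 + 9.23 → 9.5311 s.
2550 layers × 9.5311 s/layer = 24304.305 s, i.e. 6.75 hours.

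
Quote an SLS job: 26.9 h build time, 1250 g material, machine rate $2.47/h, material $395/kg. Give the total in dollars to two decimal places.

$560.19

Time charge: 2.47 × 26.9 → $66.443.
Feedstock cost = 395 × 1250/1000, so $493.75.
Job cost: 66.443 + 493.75 = 560.193 ≈ $560.19.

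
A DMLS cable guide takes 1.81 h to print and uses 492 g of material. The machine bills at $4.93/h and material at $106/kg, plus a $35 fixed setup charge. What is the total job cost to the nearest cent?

$96.08

Machine-time cost: 4.93 × 1.81 → $8.9233.
Material cost = 106 × 492/1000, so $52.152.
Adding setup: 8.9233 + 52.152 + 35 → 96.0753 ≈ $96.08.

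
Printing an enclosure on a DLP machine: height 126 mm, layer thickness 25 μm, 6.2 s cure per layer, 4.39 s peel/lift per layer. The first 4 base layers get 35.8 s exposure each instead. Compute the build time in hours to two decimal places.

Layer count = ceil(126 / 0.025) = 5040.
Base layers = 4 × (35.8 + 4.39) = 160.76 s.
Regular layers: 5036 × (6.2 + 4.39) → 53331.24 s.
Sum: 160.76 + 53331.24 = 53492 s → 14.86 hours.

14.86 hours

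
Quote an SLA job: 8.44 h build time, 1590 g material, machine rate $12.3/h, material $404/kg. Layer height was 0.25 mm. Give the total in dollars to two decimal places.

$746.17

Time charge = 12.3 × 8.44, so $103.812.
Material cost: 404 × 1590/1000 → $642.36.
Total = 103.812 + 642.36 = 746.172 ≈ $746.17.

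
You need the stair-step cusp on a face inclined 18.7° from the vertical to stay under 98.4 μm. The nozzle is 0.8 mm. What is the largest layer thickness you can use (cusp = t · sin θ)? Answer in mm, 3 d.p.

Layer height = cusp / sin(18.7°) = 0.0984 / 0.3206 = 0.307 mm.

0.307 mm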